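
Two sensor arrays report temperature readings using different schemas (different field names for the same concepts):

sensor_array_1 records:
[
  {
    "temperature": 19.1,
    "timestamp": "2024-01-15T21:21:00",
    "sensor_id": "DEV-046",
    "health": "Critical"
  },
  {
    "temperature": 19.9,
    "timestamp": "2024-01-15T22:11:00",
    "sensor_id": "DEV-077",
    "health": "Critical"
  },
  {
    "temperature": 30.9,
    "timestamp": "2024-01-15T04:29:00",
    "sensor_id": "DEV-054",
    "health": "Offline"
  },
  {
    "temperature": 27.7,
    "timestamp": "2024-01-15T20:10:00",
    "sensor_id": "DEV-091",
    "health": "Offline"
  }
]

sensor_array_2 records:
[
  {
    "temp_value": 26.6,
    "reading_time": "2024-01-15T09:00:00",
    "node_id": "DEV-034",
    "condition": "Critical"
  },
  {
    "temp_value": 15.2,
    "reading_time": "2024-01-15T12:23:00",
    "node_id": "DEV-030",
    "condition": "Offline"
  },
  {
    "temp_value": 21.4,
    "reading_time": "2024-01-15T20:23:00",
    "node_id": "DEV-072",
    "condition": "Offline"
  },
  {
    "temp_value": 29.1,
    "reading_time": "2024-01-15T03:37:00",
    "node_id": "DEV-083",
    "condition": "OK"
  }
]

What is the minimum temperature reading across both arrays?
15.2

Schema mapping: "temperature" (sensor_array_1) = "temp_value" (sensor_array_2) = temperature reading

Minimum in sensor_array_1: 19.1
Minimum in sensor_array_2: 15.2

Overall minimum: min(19.1, 15.2) = 15.2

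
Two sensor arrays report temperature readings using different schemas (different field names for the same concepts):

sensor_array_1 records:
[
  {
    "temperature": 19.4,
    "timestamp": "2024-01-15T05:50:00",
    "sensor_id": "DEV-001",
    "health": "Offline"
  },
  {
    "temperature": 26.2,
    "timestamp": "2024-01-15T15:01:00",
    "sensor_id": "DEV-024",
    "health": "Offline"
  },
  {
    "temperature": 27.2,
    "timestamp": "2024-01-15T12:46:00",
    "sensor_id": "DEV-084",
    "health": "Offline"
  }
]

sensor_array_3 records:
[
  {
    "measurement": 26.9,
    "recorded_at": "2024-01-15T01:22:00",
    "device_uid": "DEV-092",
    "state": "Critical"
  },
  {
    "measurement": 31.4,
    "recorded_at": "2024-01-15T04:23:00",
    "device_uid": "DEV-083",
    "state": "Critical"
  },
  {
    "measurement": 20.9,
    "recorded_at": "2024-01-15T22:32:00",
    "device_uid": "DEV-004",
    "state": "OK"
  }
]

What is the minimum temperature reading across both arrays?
19.4

Schema mapping: "temperature" (sensor_array_1) = "measurement" (sensor_array_3) = temperature reading

Minimum in sensor_array_1: 19.4
Minimum in sensor_array_3: 20.9

Overall minimum: min(19.4, 20.9) = 19.4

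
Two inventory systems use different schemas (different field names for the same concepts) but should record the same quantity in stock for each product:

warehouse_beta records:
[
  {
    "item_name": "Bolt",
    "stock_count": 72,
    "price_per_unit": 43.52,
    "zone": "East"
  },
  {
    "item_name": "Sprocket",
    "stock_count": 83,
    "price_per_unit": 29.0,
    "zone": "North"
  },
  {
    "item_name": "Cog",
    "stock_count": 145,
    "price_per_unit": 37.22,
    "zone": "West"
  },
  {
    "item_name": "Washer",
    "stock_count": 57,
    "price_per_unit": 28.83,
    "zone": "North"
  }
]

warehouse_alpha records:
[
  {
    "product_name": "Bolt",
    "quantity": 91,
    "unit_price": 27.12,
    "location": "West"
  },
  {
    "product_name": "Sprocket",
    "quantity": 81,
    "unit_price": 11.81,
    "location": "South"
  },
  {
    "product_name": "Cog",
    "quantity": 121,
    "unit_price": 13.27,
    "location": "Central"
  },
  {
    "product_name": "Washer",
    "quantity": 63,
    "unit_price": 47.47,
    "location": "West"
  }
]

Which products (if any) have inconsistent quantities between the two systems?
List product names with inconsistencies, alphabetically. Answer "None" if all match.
Bolt, Cog, Sprocket, Washer

Schema mappings:
- "item_name" (warehouse_beta) = "product_name" (warehouse_alpha) = product name
- "stock_count" (warehouse_beta) = "quantity" (warehouse_alpha) = quantity

Comparison:
  Bolt: 72 vs 91 - MISMATCH
  Sprocket: 83 vs 81 - MISMATCH
  Cog: 145 vs 121 - MISMATCH
  Washer: 57 vs 63 - MISMATCH

Products with inconsistencies: Bolt, Cog, Sprocket, Washer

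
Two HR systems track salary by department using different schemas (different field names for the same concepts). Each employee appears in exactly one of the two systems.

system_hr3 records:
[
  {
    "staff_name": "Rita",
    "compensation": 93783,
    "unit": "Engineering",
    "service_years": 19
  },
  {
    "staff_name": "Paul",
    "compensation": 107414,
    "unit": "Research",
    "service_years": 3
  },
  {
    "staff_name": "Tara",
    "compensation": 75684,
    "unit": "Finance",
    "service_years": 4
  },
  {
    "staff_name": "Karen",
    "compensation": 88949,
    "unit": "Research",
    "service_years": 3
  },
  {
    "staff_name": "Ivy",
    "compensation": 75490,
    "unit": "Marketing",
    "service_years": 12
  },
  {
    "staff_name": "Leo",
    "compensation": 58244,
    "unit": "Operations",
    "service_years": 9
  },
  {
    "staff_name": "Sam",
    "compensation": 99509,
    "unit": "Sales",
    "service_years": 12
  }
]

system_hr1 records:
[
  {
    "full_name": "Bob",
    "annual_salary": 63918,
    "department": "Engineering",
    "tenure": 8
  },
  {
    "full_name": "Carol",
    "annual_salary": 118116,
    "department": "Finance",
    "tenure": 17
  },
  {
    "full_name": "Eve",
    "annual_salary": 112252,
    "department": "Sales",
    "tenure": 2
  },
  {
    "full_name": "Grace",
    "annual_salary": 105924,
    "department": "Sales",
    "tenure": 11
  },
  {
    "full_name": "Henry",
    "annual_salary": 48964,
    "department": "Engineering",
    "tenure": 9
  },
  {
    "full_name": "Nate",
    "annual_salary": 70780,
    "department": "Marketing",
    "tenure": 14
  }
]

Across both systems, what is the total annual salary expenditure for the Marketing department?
146270

Schema mappings:
- "unit" (system_hr3) = "department" (system_hr1) = department
- "compensation" (system_hr3) = "annual_salary" (system_hr1) = salary

Marketing salaries from system_hr3: 75490
Marketing salaries from system_hr1: 70780

Total: 75490 + 70780 = 146270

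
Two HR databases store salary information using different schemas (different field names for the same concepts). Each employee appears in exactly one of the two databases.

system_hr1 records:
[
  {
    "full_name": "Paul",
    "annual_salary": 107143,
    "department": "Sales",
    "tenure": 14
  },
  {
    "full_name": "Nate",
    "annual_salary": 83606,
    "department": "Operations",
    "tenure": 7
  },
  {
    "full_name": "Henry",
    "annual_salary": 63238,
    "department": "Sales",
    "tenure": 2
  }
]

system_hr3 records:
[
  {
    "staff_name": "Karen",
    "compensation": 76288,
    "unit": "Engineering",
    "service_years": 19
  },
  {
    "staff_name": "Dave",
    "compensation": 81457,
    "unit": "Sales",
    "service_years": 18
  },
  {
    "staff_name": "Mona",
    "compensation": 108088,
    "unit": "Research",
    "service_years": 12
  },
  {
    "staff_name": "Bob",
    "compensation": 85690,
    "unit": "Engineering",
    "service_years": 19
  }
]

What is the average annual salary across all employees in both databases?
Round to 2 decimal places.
86501.43

Schema mapping: "annual_salary" (system_hr1) = "compensation" (system_hr3) = annual salary

All salaries: [107143, 83606, 63238, 76288, 81457, 108088, 85690]
Sum: 605510
Count: 7
Average: 605510 / 7 = 86501.43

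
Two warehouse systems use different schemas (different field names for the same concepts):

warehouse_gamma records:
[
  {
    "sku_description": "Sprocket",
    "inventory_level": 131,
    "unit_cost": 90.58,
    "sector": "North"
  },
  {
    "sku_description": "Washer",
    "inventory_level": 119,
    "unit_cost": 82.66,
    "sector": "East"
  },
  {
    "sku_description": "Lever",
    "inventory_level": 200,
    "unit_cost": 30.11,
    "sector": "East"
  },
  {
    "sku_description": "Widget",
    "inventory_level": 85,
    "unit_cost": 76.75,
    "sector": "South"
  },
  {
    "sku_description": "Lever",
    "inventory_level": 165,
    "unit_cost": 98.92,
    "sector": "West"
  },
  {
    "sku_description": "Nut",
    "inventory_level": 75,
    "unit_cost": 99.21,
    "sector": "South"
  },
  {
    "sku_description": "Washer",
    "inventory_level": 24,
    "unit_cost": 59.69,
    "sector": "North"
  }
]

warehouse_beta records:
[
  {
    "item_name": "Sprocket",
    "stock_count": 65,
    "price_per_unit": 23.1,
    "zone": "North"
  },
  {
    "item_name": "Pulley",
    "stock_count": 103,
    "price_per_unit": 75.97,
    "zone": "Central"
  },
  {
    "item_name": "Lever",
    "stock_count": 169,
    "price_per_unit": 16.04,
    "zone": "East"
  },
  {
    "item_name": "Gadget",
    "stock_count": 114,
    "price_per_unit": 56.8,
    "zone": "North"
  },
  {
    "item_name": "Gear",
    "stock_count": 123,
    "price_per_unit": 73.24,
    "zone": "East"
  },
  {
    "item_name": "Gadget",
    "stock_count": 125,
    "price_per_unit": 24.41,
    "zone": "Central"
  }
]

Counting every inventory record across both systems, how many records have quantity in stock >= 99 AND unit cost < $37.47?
3

Schema mappings:
- "inventory_level" (warehouse_gamma) = "stock_count" (warehouse_beta) = quantity
- "unit_cost" (warehouse_gamma) = "price_per_unit" (warehouse_beta) = unit cost

Records meeting both conditions in warehouse_gamma: 1
Records meeting both conditions in warehouse_beta: 2

Total: 1 + 2 = 3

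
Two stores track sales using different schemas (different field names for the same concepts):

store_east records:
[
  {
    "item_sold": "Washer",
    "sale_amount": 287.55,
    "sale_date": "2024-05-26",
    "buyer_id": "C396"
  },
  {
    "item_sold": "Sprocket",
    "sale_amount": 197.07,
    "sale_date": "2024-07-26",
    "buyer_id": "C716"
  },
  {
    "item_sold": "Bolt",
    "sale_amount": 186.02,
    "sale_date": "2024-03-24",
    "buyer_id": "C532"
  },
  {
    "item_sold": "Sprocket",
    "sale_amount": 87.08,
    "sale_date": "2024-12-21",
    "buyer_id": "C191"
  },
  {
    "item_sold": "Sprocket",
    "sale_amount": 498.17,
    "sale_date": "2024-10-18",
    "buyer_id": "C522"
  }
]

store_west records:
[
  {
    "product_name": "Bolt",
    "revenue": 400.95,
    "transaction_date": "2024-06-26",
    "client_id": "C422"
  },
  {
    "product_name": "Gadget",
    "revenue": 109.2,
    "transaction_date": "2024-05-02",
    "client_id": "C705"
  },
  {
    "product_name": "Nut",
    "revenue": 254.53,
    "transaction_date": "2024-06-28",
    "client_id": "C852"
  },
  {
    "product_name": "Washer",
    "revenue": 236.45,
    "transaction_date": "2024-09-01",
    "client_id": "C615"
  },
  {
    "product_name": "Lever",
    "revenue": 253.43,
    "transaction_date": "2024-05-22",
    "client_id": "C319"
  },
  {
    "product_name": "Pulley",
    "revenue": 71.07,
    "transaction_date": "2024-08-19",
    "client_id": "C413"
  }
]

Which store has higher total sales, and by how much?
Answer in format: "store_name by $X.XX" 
store_west by $69.74

Schema mapping: "sale_amount" (store_east) = "revenue" (store_west) = sale amount

Total for store_east: 1255.89
Total for store_west: 1325.63

Difference: |1255.89 - 1325.63| = 69.74
store_west has higher sales by $69.74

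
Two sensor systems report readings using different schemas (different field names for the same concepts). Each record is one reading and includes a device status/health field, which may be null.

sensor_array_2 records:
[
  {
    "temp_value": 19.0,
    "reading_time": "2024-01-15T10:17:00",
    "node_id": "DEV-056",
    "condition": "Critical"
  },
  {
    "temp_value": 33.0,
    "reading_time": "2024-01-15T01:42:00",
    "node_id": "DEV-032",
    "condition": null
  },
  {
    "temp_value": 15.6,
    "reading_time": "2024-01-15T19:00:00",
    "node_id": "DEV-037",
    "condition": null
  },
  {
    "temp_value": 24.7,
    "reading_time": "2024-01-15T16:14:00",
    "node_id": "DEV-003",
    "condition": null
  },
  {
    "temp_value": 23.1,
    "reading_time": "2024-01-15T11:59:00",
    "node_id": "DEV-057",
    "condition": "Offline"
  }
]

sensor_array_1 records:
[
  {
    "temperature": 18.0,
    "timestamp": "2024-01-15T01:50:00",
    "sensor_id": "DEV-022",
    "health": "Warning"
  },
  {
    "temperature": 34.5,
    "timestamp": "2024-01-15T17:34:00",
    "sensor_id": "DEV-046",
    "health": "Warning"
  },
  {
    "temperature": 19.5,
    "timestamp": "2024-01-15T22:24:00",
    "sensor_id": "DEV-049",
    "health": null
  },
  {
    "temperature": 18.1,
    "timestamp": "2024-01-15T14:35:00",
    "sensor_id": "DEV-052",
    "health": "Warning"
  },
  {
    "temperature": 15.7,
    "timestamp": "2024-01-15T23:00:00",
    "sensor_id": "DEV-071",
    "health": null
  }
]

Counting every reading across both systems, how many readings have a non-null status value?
5

Schema mapping: "condition" (sensor_array_2) = "health" (sensor_array_1) = status

Non-null in sensor_array_2: 2
Non-null in sensor_array_1: 3

Total non-null: 2 + 3 = 5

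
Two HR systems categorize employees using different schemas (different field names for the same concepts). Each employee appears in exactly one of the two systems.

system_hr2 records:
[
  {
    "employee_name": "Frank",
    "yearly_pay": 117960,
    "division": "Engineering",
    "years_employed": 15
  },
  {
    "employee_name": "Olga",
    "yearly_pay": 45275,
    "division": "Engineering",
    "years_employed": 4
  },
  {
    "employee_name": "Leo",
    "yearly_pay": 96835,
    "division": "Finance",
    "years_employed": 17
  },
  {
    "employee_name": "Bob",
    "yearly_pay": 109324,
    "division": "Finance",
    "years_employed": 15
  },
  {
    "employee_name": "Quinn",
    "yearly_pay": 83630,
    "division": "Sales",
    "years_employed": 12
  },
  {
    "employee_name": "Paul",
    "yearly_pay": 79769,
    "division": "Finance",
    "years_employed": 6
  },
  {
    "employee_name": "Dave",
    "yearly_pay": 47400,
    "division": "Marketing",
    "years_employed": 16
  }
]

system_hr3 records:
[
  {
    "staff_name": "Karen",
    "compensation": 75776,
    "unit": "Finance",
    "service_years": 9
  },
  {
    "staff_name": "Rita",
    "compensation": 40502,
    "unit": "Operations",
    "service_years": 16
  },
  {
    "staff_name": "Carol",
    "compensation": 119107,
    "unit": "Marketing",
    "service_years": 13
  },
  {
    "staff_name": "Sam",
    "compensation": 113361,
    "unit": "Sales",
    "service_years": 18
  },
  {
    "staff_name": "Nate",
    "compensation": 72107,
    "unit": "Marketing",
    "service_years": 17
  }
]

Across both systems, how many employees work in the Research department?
0

Schema mapping: "division" (system_hr2) = "unit" (system_hr3) = department

Research employees in system_hr2: 0
Research employees in system_hr3: 0

Total in Research: 0 + 0 = 0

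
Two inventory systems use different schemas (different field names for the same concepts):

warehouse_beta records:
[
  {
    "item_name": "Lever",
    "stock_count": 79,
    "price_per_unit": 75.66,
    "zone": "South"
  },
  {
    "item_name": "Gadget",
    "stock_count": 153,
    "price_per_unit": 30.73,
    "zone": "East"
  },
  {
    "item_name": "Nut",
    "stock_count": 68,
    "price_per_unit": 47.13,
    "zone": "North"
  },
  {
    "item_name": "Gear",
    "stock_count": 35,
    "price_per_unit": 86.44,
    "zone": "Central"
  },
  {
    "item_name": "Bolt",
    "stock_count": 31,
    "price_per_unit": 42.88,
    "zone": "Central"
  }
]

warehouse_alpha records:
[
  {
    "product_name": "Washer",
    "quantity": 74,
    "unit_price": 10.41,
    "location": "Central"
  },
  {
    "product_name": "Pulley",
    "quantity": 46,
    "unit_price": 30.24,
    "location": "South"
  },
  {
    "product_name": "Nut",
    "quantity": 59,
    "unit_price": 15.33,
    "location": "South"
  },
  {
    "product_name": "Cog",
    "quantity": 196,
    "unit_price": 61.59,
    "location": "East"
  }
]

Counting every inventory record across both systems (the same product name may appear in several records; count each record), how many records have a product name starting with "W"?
1

Schema mapping: "item_name" (warehouse_beta) = "product_name" (warehouse_alpha) = product name

Records with product name starting with "W" in warehouse_beta: 0
Records with product name starting with "W" in warehouse_alpha: 1

Total: 0 + 1 = 1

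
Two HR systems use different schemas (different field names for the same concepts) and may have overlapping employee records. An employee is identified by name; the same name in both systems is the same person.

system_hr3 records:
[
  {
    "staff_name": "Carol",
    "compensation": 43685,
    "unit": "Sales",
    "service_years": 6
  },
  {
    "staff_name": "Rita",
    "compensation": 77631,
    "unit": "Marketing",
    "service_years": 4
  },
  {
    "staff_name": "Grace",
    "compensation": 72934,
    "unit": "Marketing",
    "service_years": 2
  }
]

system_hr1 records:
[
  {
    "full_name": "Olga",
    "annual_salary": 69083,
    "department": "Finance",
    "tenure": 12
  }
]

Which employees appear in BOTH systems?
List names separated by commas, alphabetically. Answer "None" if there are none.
None

Schema mapping: "staff_name" (system_hr3) = "full_name" (system_hr1) = employee name

Names in system_hr3: ['Carol', 'Grace', 'Rita']
Names in system_hr1: ['Olga']

Intersection: None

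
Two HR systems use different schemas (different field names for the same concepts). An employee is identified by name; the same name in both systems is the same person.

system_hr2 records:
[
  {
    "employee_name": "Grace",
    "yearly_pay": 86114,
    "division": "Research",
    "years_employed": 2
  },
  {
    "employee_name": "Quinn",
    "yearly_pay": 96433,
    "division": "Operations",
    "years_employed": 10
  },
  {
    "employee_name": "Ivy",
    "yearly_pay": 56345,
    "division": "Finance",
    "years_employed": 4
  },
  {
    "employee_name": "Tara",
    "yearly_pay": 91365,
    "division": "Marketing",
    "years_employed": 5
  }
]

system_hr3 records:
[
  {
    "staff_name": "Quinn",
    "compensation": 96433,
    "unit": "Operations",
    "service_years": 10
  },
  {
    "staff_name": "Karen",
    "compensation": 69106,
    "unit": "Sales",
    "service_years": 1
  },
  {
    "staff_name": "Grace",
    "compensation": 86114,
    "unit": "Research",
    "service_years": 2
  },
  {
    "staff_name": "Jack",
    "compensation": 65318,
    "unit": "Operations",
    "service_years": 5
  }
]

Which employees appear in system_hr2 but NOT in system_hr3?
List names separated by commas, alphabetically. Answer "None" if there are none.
Ivy, Tara

Schema mapping: "employee_name" (system_hr2) = "staff_name" (system_hr3) = employee name

Names in system_hr2: ['Grace', 'Ivy', 'Quinn', 'Tara']
Names in system_hr3: ['Grace', 'Jack', 'Karen', 'Quinn']

In system_hr2 but not system_hr3: ['Ivy', 'Tara']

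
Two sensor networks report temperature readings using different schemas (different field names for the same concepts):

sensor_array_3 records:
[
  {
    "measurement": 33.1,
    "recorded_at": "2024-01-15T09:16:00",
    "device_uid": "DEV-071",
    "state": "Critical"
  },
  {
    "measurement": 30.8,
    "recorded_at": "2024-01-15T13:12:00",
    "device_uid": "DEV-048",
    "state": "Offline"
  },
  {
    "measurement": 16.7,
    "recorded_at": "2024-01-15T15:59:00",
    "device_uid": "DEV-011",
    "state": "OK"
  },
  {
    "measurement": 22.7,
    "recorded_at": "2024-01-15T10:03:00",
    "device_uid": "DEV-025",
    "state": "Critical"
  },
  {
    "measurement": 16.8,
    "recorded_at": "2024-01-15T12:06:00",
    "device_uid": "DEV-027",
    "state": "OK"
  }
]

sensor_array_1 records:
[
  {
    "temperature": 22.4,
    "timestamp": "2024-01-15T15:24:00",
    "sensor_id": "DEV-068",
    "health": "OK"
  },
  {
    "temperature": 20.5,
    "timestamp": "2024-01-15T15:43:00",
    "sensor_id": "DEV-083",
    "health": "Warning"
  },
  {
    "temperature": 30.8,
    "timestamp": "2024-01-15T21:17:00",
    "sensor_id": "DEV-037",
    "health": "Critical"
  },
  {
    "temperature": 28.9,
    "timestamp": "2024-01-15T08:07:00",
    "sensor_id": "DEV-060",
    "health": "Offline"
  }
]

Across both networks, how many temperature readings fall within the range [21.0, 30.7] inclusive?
3

Schema mapping: "measurement" (sensor_array_3) = "temperature" (sensor_array_1) = temperature

Readings in [21.0, 30.7] from sensor_array_3: 1
Readings in [21.0, 30.7] from sensor_array_1: 2

Total count: 1 + 2 = 3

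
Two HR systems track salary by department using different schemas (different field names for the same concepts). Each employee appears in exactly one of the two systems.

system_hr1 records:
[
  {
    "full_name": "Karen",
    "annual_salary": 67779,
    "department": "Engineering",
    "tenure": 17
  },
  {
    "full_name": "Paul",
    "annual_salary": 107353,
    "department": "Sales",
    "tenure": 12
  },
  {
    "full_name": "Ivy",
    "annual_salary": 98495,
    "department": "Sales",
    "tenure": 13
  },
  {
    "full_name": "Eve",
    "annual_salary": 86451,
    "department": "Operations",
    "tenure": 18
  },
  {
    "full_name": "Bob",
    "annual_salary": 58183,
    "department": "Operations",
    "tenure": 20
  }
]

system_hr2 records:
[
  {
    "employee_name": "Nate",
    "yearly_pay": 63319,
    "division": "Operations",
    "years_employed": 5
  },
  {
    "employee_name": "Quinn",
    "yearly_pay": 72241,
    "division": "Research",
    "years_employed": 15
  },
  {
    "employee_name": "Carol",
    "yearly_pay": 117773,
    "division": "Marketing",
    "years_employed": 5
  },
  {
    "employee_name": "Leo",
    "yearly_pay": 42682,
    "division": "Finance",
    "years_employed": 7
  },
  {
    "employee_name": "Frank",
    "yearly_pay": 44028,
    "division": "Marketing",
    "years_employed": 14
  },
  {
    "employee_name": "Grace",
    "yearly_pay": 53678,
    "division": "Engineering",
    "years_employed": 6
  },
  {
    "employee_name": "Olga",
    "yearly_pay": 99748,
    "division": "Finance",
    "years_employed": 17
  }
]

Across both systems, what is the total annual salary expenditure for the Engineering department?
121457

Schema mappings:
- "department" (system_hr1) = "division" (system_hr2) = department
- "annual_salary" (system_hr1) = "yearly_pay" (system_hr2) = salary

Engineering salaries from system_hr1: 67779
Engineering salaries from system_hr2: 53678

Total: 67779 + 53678 = 121457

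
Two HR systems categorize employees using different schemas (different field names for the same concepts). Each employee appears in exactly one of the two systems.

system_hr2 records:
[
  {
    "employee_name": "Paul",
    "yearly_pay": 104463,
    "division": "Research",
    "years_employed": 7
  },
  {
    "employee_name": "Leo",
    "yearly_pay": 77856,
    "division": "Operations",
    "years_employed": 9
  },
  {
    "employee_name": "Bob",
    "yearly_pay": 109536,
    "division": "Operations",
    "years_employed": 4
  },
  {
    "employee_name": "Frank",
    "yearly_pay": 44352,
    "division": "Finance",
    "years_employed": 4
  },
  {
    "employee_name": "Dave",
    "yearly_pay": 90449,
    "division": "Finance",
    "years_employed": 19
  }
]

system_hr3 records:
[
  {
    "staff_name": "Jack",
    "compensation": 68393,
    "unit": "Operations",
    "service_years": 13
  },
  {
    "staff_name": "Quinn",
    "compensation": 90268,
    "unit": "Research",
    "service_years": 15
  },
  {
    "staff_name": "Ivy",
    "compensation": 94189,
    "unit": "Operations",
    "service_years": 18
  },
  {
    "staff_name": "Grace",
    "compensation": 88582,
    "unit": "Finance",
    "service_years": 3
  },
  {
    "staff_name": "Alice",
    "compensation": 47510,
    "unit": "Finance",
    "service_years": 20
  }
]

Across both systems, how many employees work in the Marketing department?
0

Schema mapping: "division" (system_hr2) = "unit" (system_hr3) = department

Marketing employees in system_hr2: 0
Marketing employees in system_hr3: 0

Total in Marketing: 0 + 0 = 0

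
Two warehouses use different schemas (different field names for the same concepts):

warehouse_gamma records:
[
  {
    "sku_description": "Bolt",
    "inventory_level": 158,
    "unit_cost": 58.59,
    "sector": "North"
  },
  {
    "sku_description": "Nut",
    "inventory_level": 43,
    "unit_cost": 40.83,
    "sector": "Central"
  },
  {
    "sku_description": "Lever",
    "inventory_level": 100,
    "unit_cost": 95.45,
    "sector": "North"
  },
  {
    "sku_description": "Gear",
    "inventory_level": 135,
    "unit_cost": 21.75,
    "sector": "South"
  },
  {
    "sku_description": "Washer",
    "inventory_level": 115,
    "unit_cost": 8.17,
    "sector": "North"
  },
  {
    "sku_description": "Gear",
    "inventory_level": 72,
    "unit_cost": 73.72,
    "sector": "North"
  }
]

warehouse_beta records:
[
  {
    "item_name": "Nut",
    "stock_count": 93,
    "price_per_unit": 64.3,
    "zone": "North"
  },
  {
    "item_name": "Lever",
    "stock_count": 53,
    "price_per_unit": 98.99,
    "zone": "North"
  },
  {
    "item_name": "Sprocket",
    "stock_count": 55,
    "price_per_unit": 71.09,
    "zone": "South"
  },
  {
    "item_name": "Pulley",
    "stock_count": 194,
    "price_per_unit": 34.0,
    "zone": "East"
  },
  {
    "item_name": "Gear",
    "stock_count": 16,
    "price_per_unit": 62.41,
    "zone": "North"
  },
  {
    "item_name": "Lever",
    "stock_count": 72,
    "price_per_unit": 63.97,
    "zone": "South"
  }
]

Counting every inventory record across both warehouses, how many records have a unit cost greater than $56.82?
8

Schema mapping: "unit_cost" (warehouse_gamma) = "price_per_unit" (warehouse_beta) = unit cost

Records > $56.82 in warehouse_gamma: 3
Records > $56.82 in warehouse_beta: 5

Total count: 3 + 5 = 8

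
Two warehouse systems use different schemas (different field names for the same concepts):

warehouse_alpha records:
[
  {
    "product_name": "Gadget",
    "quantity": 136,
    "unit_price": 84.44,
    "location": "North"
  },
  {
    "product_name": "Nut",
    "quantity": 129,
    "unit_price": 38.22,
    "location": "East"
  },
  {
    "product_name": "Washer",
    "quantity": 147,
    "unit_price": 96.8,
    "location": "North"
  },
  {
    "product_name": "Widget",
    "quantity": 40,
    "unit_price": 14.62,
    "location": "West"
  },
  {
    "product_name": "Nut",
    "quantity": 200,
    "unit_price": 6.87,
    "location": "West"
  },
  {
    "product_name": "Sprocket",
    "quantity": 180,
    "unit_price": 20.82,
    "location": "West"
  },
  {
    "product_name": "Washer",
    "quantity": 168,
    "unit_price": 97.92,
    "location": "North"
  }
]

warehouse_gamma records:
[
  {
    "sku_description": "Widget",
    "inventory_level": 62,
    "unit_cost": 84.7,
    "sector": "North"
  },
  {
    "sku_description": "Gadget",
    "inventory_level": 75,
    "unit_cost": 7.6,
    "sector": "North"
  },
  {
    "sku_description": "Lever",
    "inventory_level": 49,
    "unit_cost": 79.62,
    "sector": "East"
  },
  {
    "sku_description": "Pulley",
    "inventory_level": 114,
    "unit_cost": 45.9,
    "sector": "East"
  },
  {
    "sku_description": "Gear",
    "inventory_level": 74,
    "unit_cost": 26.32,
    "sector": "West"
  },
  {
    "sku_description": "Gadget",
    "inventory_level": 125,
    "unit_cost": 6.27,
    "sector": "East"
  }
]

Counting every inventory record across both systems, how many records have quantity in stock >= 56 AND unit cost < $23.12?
4

Schema mappings:
- "quantity" (warehouse_alpha) = "inventory_level" (warehouse_gamma) = quantity
- "unit_price" (warehouse_alpha) = "unit_cost" (warehouse_gamma) = unit cost

Records meeting both conditions in warehouse_alpha: 2
Records meeting both conditions in warehouse_gamma: 2

Total: 2 + 2 = 4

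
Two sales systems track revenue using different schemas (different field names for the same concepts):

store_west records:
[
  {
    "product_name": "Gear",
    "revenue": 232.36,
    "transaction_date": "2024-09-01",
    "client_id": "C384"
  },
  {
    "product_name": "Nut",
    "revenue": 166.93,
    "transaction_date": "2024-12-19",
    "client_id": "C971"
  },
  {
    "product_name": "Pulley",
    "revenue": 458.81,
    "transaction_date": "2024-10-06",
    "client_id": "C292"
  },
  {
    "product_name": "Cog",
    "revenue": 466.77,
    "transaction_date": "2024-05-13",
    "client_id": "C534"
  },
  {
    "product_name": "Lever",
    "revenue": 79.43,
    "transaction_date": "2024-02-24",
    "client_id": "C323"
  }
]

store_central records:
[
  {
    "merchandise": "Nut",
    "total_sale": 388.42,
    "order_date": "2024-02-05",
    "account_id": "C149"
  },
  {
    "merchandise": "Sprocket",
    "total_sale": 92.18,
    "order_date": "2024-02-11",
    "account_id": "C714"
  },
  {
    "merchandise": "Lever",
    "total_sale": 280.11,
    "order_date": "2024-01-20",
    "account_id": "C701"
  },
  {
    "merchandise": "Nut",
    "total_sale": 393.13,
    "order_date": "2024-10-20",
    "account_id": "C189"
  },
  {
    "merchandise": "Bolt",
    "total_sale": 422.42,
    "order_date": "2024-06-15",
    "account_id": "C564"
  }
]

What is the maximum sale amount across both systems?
466.77

Reconcile: "revenue" (store_west) = "total_sale" (store_central) = sale amount

Maximum in store_west: 466.77
Maximum in store_central: 422.42

Overall maximum: max(466.77, 422.42) = 466.77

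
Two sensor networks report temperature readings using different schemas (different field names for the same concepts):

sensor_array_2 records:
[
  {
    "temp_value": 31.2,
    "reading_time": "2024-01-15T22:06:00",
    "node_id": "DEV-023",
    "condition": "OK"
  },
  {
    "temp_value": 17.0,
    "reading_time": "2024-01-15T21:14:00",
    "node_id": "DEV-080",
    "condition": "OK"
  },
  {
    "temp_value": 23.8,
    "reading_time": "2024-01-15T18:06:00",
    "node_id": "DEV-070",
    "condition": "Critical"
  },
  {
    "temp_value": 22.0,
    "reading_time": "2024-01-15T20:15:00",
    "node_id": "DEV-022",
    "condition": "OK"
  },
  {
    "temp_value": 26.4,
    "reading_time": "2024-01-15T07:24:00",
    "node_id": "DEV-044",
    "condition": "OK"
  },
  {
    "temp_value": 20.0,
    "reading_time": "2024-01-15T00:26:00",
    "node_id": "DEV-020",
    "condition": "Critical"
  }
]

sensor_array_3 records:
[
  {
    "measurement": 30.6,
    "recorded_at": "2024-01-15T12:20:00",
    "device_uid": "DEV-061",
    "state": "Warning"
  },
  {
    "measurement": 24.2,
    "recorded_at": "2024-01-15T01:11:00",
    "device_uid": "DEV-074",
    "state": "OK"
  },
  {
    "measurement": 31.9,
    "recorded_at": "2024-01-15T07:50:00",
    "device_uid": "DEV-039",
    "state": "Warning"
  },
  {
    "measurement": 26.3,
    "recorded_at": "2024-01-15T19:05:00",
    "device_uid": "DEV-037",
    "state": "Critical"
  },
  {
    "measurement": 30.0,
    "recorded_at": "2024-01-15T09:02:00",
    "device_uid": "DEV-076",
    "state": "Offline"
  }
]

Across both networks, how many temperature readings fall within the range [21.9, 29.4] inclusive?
5

Schema mapping: "temp_value" (sensor_array_2) = "measurement" (sensor_array_3) = temperature

Readings in [21.9, 29.4] from sensor_array_2: 3
Readings in [21.9, 29.4] from sensor_array_3: 2

Total count: 3 + 2 = 5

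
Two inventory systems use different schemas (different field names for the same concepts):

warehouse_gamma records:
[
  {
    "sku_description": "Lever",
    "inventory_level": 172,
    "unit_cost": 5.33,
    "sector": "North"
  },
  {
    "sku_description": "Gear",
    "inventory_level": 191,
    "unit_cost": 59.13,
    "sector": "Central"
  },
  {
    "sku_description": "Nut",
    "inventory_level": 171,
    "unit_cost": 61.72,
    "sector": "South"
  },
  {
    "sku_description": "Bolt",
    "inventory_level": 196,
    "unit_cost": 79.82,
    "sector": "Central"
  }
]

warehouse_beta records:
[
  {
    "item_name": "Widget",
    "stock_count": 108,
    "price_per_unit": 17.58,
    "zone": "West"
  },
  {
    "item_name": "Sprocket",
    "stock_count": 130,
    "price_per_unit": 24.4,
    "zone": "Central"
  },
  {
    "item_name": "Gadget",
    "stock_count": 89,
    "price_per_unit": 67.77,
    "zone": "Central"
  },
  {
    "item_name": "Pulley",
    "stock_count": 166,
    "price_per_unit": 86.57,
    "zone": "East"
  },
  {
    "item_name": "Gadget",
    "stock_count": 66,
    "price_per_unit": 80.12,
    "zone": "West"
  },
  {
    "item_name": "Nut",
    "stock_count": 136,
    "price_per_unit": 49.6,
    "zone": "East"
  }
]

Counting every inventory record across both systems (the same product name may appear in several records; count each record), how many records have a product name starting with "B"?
1

Schema mapping: "sku_description" (warehouse_gamma) = "item_name" (warehouse_beta) = product name

Records with product name starting with "B" in warehouse_gamma: 1
Records with product name starting with "B" in warehouse_beta: 0

Total: 1 + 0 = 1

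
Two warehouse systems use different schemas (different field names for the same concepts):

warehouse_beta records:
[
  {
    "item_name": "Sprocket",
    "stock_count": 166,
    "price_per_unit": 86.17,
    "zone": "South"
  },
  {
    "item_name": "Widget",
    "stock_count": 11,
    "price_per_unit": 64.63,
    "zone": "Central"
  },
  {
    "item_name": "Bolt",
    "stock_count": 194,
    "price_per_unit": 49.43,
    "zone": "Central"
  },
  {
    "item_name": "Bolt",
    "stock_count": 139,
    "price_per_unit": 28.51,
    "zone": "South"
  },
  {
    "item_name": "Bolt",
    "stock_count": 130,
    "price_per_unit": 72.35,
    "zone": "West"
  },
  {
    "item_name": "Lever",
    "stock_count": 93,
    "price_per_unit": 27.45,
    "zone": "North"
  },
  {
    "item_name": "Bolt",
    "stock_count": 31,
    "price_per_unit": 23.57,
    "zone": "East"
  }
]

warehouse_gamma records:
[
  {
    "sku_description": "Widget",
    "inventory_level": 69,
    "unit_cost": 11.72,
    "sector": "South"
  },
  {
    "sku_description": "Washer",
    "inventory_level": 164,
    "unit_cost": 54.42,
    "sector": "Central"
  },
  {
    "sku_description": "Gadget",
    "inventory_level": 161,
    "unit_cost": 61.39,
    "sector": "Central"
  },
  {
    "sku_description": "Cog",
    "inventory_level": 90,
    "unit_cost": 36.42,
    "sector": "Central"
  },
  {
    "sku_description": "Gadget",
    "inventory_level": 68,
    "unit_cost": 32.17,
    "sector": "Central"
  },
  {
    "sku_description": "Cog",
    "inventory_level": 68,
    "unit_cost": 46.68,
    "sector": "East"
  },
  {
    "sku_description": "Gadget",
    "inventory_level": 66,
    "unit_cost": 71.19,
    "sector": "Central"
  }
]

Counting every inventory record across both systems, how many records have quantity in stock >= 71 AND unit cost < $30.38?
2

Schema mappings:
- "stock_count" (warehouse_beta) = "inventory_level" (warehouse_gamma) = quantity
- "price_per_unit" (warehouse_beta) = "unit_cost" (warehouse_gamma) = unit cost

Records meeting both conditions in warehouse_beta: 2
Records meeting both conditions in warehouse_gamma: 0

Total: 2 + 0 = 2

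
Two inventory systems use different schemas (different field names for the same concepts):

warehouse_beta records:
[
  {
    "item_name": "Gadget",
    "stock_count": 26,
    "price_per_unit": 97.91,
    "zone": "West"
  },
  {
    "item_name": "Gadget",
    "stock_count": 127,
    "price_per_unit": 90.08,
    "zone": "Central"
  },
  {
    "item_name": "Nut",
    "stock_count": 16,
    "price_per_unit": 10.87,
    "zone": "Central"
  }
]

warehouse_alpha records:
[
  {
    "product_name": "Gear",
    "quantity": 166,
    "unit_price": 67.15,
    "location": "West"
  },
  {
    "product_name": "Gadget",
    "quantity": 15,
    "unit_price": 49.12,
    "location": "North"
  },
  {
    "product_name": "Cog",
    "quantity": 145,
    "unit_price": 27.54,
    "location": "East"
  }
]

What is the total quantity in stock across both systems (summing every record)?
495

To reconcile these schemas, identify the field holding the quantity in stock in each system:
1. In warehouse_beta it is "stock_count"
2. In warehouse_alpha it is "quantity"

From warehouse_beta: 26 + 127 + 16 = 169
From warehouse_alpha: 166 + 15 + 145 = 326

Total: 169 + 326 = 495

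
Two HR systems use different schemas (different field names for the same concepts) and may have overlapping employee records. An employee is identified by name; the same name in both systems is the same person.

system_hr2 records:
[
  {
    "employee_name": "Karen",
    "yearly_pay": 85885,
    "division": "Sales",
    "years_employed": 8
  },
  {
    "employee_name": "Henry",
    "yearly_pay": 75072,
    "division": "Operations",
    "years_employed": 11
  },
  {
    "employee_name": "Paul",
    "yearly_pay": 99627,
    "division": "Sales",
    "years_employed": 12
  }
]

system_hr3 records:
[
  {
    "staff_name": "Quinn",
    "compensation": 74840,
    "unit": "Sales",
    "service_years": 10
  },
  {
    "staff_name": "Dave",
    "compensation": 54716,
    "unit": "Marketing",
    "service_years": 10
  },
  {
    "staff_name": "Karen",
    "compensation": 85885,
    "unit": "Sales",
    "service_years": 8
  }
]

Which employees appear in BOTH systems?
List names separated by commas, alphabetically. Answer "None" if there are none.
Karen

Schema mapping: "employee_name" (system_hr2) = "staff_name" (system_hr3) = employee name

Names in system_hr2: ['Henry', 'Karen', 'Paul']
Names in system_hr3: ['Dave', 'Karen', 'Quinn']

Intersection: ['Karen']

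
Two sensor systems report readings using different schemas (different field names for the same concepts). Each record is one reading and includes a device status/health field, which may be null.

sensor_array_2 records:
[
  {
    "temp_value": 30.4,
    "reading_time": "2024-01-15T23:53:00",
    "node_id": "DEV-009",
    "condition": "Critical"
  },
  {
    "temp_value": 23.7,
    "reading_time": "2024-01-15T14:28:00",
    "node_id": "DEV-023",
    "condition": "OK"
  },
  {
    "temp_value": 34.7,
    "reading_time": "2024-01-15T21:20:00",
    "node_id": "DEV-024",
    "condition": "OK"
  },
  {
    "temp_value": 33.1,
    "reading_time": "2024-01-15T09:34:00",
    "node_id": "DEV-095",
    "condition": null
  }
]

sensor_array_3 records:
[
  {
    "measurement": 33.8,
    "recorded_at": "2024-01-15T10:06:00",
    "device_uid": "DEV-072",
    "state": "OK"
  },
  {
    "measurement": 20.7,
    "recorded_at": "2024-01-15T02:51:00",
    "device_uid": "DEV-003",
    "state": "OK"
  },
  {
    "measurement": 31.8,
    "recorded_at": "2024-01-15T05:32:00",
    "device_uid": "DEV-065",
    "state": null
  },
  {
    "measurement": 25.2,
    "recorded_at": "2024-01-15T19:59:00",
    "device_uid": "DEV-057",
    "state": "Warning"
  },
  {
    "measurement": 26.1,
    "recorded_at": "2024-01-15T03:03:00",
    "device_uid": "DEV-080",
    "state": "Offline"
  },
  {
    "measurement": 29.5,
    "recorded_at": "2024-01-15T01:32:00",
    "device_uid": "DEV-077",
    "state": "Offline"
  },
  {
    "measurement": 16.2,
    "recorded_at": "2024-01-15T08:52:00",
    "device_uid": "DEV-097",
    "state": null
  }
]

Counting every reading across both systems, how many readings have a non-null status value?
8

Schema mapping: "condition" (sensor_array_2) = "state" (sensor_array_3) = status

Non-null in sensor_array_2: 3
Non-null in sensor_array_3: 5

Total non-null: 3 + 5 = 8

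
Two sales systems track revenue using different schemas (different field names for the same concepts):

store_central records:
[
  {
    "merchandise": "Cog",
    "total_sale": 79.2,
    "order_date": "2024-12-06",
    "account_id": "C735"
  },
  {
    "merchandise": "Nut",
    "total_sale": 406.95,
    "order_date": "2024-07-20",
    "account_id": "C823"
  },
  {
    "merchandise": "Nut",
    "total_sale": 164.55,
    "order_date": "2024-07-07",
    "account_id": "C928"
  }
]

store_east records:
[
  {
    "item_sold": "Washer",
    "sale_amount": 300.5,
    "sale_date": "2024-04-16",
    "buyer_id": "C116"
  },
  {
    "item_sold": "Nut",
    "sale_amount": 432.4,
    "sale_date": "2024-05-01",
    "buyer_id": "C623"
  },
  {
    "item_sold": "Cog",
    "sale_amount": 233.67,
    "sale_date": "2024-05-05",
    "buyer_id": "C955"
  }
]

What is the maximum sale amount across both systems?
432.4

Reconcile: "total_sale" (store_central) = "sale_amount" (store_east) = sale amount

Maximum in store_central: 406.95
Maximum in store_east: 432.4

Overall maximum: max(406.95, 432.4) = 432.4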